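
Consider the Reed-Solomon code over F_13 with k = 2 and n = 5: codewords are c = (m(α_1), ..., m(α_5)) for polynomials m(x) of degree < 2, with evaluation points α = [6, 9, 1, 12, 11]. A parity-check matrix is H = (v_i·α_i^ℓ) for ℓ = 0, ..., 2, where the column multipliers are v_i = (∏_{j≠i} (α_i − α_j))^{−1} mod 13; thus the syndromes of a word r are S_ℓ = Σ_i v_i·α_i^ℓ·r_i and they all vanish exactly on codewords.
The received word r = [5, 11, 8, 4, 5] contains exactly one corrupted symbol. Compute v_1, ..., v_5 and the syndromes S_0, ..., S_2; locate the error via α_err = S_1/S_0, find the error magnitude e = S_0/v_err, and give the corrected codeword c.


S = (4, 5, 3), error at position 5, error magnitude e = 3, c = [5, 11, 8, 4, 2].

Step 1: column multipliers v_i = (∏_{j≠i}(α_i − α_j))^{−1} mod 13.
  i = 1 (α = 6): (6−9)(6−1)(6−12)(6−11) = (−3)·5·(−6)·(−5) = −450 ≡ 5, so v_1 = 5^{−1} = 8 (mod 13).
  i = 2 (α = 9): (9−6)(9−1)(9−12)(9−11) = 3·8·(−3)·(−2) = 144 ≡ 1, so v_2 = 1^{−1} = 1 (mod 13).
  i = 3 (α = 1): (1−6)(1−9)(1−12)(1−11) = (−5)·(−8)·(−11)·(−10) = 4400 ≡ 6, so v_3 = 6^{−1} = 11 (mod 13).
  i = 4 (α = 12): (12−6)(12−9)(12−1)(12−11) = 6·3·11·1 = 198 ≡ 3, so v_4 = 3^{−1} = 9 (mod 13).
  i = 5 (α = 11): (11−6)(11−9)(11−1)(11−12) = 5·2·10·(−1) = −100 ≡ 4, so v_5 = 4^{−1} = 10 (mod 13).
  v = [8, 1, 11, 9, 10].
Step 2: syndromes of r = [5, 11, 8, 4, 5] (all sums mod 13).
  S_0 = Σ v_i r_i = 8·5 + 1·11 + 11·8 + 9·4 + 10·5 = 225 ≡ 4.
  S_1 = Σ v_i α_i r_i = 8·6·5 + 1·9·11 + 11·1·8 + 9·12·4 + 10·11·5 = 1409 ≡ 5.
  α_i^2 mod 13 = [10, 3, 1, 1, 4].
  S_2 = Σ v_i α_i^2 r_i = 8·10·5 + 1·3·11 + 11·1·8 + 9·1·4 + 10·4·5 = 757 ≡ 3.
  S = (4, 5, 3) ≠ 0, so r is not a codeword (an error is present).
Step 3: locate the error. For a single error e at position i, S_ℓ = v_i·e·α_i^ℓ, so α_err = S_1/S_0.
  S_0^{−1} = 4^{−1} = 10 (mod 13), so α_err = 5·10 = 50 ≡ 11 = α_5. Error position i = 5.
  Consistency check: S_2/S_1 = 3·8 = 24 ≡ 11 = α_err ✓ (single-error assumption holds).
Step 4: error magnitude e = S_0/v_5 = S_0·∏_{j≠5}(α_5 − α_j) = 4·4 = 16 ≡ 3 (mod 13).
Step 5: correct position 5: c_5 = r_5 − e = 5 − 3 ≡ 2 (mod 13). Hence c = [5, 11, 8, 4, 2].
  Check: interpolating c through the α_i gives m(x) = 6 + 2·x (degree < 2) with m(α_i) = c_i for every i, so c is indeed a codeword.


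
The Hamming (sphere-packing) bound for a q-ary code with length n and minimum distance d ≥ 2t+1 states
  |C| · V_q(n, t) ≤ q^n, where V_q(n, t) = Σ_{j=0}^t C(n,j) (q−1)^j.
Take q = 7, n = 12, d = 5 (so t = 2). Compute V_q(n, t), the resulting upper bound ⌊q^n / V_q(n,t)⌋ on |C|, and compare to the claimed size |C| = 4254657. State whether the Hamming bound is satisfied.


V_q(n, t) = 2449, q^n = 13841287201, Hamming bound = 5651811, |C| = 4254657 ≤ bound (satisfied).

Step 1: Compute V_q(n, t) = Σ_{j=0}^2 C(n, j) (q−1)^j.
  j = 0: C(12,0)·(6)^0 = 1·1 = 1.
  j = 1: C(12,1)·(6)^1 = 12·6 = 72.
  j = 2: C(12,2)·(6)^2 = 66·36 = 2376.
  V_q(n, t) = 1 + 72 + 2376 = 2449.
Step 2: q^n = 7^12 = 13841287201.
Step 3: Hamming bound ⌊q^n / V_q(n,t)⌋ = ⌊13841287201/2449⌋ = 5651811.
Step 4: Compare |C| = 4254657 to 5651811: satisfied.
The claimed |C| lies below the Hamming bound.


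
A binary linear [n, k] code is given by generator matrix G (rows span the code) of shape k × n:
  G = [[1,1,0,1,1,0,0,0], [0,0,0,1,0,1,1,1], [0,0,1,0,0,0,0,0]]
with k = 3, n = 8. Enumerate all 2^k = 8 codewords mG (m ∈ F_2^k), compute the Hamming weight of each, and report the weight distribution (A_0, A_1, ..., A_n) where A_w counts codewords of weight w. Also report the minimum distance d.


Weight distribution: A_0 = 1, A_1 = 1, A_4 = 2, A_5 = 2, A_6 = 1, A_7 = 1. Minimum distance d = 1.

Enumerate all 2^3 = 8 messages m ∈ F_2^3.
For each, compute codeword c = mG in F_2^8, then tally its weight.
  m = 000 → c = 00000000, weight = 0.
  m = 100 → c = 11011000, weight = 4.
  m = 010 → c = 00010111, weight = 4.
  m = 110 → c = 11001111, weight = 6.
  m = 001 → c = 00100000, weight = 1.
  m = 101 → c = 11111000, weight = 5.
  m = 011 → c = 00110111, weight = 5.
  m = 111 → c = 11101111, weight = 7.
Tally weights:
  weight 0: 1 codewords.
  weight 1: 1 codewords.
  weight 4: 2 codewords.
  weight 5: 2 codewords.
  weight 6: 1 codewords.
  weight 7: 1 codewords.
Minimum distance d = smallest w > 0 with A_w > 0 = 1.
Sanity: Σ A_w = 8 = 2^3 = 8 ✓.


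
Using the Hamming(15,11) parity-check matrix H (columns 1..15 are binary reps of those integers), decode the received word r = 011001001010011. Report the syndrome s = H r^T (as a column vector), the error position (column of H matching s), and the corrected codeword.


s = (0, 1, 0, 0)^T, error position = 4, corrected codeword c = 011101001010011

Compute s = H r^T mod 2 one row at a time:
  s_1 = 0 + 1 + 0 + 1 + 0 + 0 + 1 + 1 = 4 ≡ 0 (mod 2).
  s_2 = 0 + 0 + 1 + 0 + 0 + 0 + 1 + 1 = 3 ≡ 1 (mod 2).
  s_3 = 1 + 1 + 1 + 0 + 0 + 1 + 1 + 1 = 6 ≡ 0 (mod 2).
  s_4 = 0 + 1 + 0 + 0 + 1 + 1 + 0 + 1 = 4 ≡ 0 (mod 2).
s = (0, 1, 0, 0)^T — this equals column 4 of H (binary 0100), so error is at position 4.
Correct: flip bit 4 of r = 011001001010011 to get c = 011101001010011.


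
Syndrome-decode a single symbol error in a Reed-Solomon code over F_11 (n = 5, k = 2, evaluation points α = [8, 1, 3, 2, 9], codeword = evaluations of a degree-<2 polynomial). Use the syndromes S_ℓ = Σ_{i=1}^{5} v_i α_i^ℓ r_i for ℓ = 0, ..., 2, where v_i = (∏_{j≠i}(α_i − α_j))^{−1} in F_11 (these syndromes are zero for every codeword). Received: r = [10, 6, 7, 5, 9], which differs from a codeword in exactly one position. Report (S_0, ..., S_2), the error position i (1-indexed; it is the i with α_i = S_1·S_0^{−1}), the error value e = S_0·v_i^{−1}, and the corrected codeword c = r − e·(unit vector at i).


S = (5, 4, 1), error at position 3, error magnitude e = 3, c = [10, 6, 4, 5, 9].

Step 1: column multipliers v_i = (∏_{j≠i}(α_i − α_j))^{−1} mod 11.
  i = 1 (α = 8): (8−1)(8−3)(8−2)(8−9) = 7·5·6·(−1) = −210 ≡ 10, so v_1 = 10^{−1} = 10 (mod 11).
  i = 2 (α = 1): (1−8)(1−3)(1−2)(1−9) = (−7)·(−2)·(−1)·(−8) = 112 ≡ 2, so v_2 = 2^{−1} = 6 (mod 11).
  i = 3 (α = 3): (3−8)(3−1)(3−2)(3−9) = (−5)·2·1·(−6) = 60 ≡ 5, so v_3 = 5^{−1} = 9 (mod 11).
  i = 4 (α = 2): (2−8)(2−1)(2−3)(2−9) = (−6)·1·(−1)·(−7) = −42 ≡ 2, so v_4 = 2^{−1} = 6 (mod 11).
  i = 5 (α = 9): (9−8)(9−1)(9−3)(9−2) = 1·8·6·7 = 336 ≡ 6, so v_5 = 6^{−1} = 2 (mod 11).
  v = [10, 6, 9, 6, 2].
Step 2: syndromes of r = [10, 6, 7, 5, 9] (all sums mod 11).
  S_0 = Σ v_i r_i = 10·10 + 6·6 + 9·7 + 6·5 + 2·9 = 247 ≡ 5.
  S_1 = Σ v_i α_i r_i = 10·8·10 + 6·1·6 + 9·3·7 + 6·2·5 + 2·9·9 = 1247 ≡ 4.
  α_i^2 mod 11 = [9, 1, 9, 4, 4].
  S_2 = Σ v_i α_i^2 r_i = 10·9·10 + 6·1·6 + 9·9·7 + 6·4·5 + 2·4·9 = 1695 ≡ 1.
  S = (5, 4, 1) ≠ 0, so r is not a codeword (an error is present).
Step 3: locate the error. For a single error e at position i, S_ℓ = v_i·e·α_i^ℓ, so α_err = S_1/S_0.
  S_0^{−1} = 5^{−1} = 9 (mod 11), so α_err = 4·9 = 36 ≡ 3 = α_3. Error position i = 3.
  Consistency check: S_2/S_1 = 1·3 = 3 ≡ 3 = α_err ✓ (single-error assumption holds).
Step 4: error magnitude e = S_0/v_3 = S_0·∏_{j≠3}(α_3 − α_j) = 5·5 = 25 ≡ 3 (mod 11).
Step 5: correct position 3: c_3 = r_3 − e = 7 − 3 ≡ 4 (mod 11). Hence c = [10, 6, 4, 5, 9].
  Check: interpolating c through the α_i gives m(x) = 7 + 10·x (degree < 2) with m(α_i) = c_i for every i, so c is indeed a codeword.


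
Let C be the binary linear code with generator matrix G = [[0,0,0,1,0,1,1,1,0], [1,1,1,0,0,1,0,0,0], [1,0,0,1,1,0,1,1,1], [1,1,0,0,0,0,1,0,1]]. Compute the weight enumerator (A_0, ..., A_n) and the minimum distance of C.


Weight distribution: A_0 = 1, A_4 = 10, A_6 = 4, A_8 = 1. Minimum distance d = 4.

Enumerate all 2^4 = 16 messages m ∈ F_2^4.
For each, compute codeword c = mG in F_2^9, then tally its weight.
  m = 0000 → c = 000000000, weight = 0.
  m = 1000 → c = 000101110, weight = 4.
  m = 0100 → c = 111001000, weight = 4.
  m = 1100 → c = 111100110, weight = 6.
  m = 0010 → c = 100110111, weight = 6.
  m = 1010 → c = 100011001, weight = 4.
  m = 0110 → c = 011111111, weight = 8.
  m = 1110 → c = 011010001, weight = 4.
  m = 0001 → c = 110000101, weight = 4.
  m = 1001 → c = 110101011, weight = 6.
  m = 0101 → c = 001001101, weight = 4.
  m = 1101 → c = 001100011, weight = 4.
  m = 0011 → c = 010110010, weight = 4.
  m = 1011 → c = 010011100, weight = 4.
  m = 0111 → c = 101111010, weight = 6.
  m = 1111 → c = 101010100, weight = 4.
Tally weights:
  weight 0: 1 codewords.
  weight 4: 10 codewords.
  weight 6: 4 codewords.
  weight 8: 1 codewords.
Minimum distance d = smallest w > 0 with A_w > 0 = 4.
Sanity: Σ A_w = 16 = 2^4 = 16 ✓.


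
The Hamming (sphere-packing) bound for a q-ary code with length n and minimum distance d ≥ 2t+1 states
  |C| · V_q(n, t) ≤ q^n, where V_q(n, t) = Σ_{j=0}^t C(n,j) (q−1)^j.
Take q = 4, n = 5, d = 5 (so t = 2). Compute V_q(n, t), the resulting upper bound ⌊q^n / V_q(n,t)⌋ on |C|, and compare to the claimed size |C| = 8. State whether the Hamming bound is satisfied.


V_q(n, t) = 106, q^n = 1024, Hamming bound = 9, |C| = 8 ≤ bound (satisfied).

Step 1: Compute V_q(n, t) = Σ_{j=0}^2 C(n, j) (q−1)^j.
  j = 0: C(5,0)·(3)^0 = 1·1 = 1.
  j = 1: C(5,1)·(3)^1 = 5·3 = 15.
  j = 2: C(5,2)·(3)^2 = 10·9 = 90.
  V_q(n, t) = 1 + 15 + 90 = 106.
Step 2: q^n = 4^5 = 1024.
Step 3: Hamming bound ⌊q^n / V_q(n,t)⌋ = ⌊1024/106⌋ = 9.
Step 4: Compare |C| = 8 to 9: satisfied.
The claimed |C| lies below the Hamming bound.


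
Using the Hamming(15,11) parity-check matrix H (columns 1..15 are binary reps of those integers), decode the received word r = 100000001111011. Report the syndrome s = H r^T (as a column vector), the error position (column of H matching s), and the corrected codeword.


s = (0, 1, 0, 0)^T, error position = 4, corrected codeword c = 100100001111011

Compute s = H r^T mod 2 one row at a time:
  s_1 = 0 + 1 + 1 + 1 + 1 + 0 + 1 + 1 = 6 ≡ 0 (mod 2).
  s_2 = 0 + 0 + 0 + 0 + 1 + 0 + 1 + 1 = 3 ≡ 1 (mod 2).
  s_3 = 0 + 0 + 0 + 0 + 1 + 1 + 1 + 1 = 4 ≡ 0 (mod 2).
  s_4 = 1 + 0 + 0 + 0 + 1 + 1 + 0 + 1 = 4 ≡ 0 (mod 2).
s = (0, 1, 0, 0)^T — this equals column 4 of H (binary 0100), so error is at position 4.
Correct: flip bit 4 of r = 100000001111011 to get c = 100100001111011.


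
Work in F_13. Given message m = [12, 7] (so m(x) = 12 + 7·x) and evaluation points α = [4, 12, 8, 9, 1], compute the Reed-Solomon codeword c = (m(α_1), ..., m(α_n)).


c = [1, 5, 3, 10, 6]

Message polynomial: m(x) = 12 + 7·x (mod 13).
For each evaluation point α_i, compute m(α_i) mod 13:
  α_1 = 4: Horner steps 7 → 1, so m(4) = 1.
  α_2 = 12: Horner steps 7 → 5, so m(12) = 5.
  α_3 = 8: Horner steps 7 → 3, so m(8) = 3.
  α_4 = 9: Horner steps 7 → 10, so m(9) = 10.
  α_5 = 1: Horner steps 7 → 6, so m(1) = 6.
Codeword c = [1, 5, 3, 10, 6] ∈ F_13^5.


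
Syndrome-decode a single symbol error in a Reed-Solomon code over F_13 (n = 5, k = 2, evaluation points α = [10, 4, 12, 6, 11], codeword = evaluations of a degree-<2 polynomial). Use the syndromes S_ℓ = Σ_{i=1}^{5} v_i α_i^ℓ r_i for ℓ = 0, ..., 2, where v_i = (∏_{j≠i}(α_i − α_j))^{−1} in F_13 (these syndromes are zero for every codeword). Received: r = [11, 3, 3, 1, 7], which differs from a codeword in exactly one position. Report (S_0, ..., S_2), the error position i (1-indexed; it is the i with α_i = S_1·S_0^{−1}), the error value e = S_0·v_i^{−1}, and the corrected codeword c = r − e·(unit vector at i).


S = (8, 6, 11), error at position 2, error magnitude e = 7, c = [11, 9, 3, 1, 7].

Step 1: column multipliers v_i = (∏_{j≠i}(α_i − α_j))^{−1} mod 13.
  i = 1 (α = 10): (10−4)(10−12)(10−6)(10−11) = 6·(−2)·4·(−1) = 48 ≡ 9, so v_1 = 9^{−1} = 3 (mod 13).
  i = 2 (α = 4): (4−10)(4−12)(4−6)(4−11) = (−6)·(−8)·(−2)·(−7) = 672 ≡ 9, so v_2 = 9^{−1} = 3 (mod 13).
  i = 3 (α = 12): (12−10)(12−4)(12−6)(12−11) = 2·8·6·1 = 96 ≡ 5, so v_3 = 5^{−1} = 8 (mod 13).
  i = 4 (α = 6): (6−10)(6−4)(6−12)(6−11) = (−4)·2·(−6)·(−5) = −240 ≡ 7, so v_4 = 7^{−1} = 2 (mod 13).
  i = 5 (α = 11): (11−10)(11−4)(11−12)(11−6) = 1·7·(−1)·5 = −35 ≡ 4, so v_5 = 4^{−1} = 10 (mod 13).
  v = [3, 3, 8, 2, 10].
Step 2: syndromes of r = [11, 3, 3, 1, 7] (all sums mod 13).
  S_0 = Σ v_i r_i = 3·11 + 3·3 + 8·3 + 2·1 + 10·7 = 138 ≡ 8.
  S_1 = Σ v_i α_i r_i = 3·10·11 + 3·4·3 + 8·12·3 + 2·6·1 + 10·11·7 = 1436 ≡ 6.
  α_i^2 mod 13 = [9, 3, 1, 10, 4].
  S_2 = Σ v_i α_i^2 r_i = 3·9·11 + 3·3·3 + 8·1·3 + 2·10·1 + 10·4·7 = 648 ≡ 11.
  S = (8, 6, 11) ≠ 0, so r is not a codeword (an error is present).
Step 3: locate the error. For a single error e at position i, S_ℓ = v_i·e·α_i^ℓ, so α_err = S_1/S_0.
  S_0^{−1} = 8^{−1} = 5 (mod 13), so α_err = 6·5 = 30 ≡ 4 = α_2. Error position i = 2.
  Consistency check: S_2/S_1 = 11·11 = 121 ≡ 4 = α_err ✓ (single-error assumption holds).
Step 4: error magnitude e = S_0/v_2 = S_0·∏_{j≠2}(α_2 − α_j) = 8·9 = 72 ≡ 7 (mod 13).
Step 5: correct position 2: c_2 = r_2 − e = 3 − 7 ≡ 9 (mod 13). Hence c = [11, 9, 3, 1, 7].
  Check: interpolating c through the α_i gives m(x) = 12 + 9·x (degree < 2) with m(α_i) = c_i for every i, so c is indeed a codeword.


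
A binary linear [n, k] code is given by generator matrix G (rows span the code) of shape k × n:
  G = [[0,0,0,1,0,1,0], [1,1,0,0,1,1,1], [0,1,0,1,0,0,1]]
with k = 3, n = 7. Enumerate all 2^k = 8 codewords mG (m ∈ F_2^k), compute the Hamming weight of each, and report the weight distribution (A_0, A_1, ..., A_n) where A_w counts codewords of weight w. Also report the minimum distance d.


Weight distribution: A_0 = 1, A_2 = 2, A_3 = 2, A_4 = 1, A_5 = 2. Minimum distance d = 2.

Enumerate all 2^3 = 8 messages m ∈ F_2^3.
For each, compute codeword c = mG in F_2^7, then tally its weight.
  m = 000 → c = 0000000, weight = 0.
  m = 100 → c = 0001010, weight = 2.
  m = 010 → c = 1100111, weight = 5.
  m = 110 → c = 1101101, weight = 5.
  m = 001 → c = 0101001, weight = 3.
  m = 101 → c = 0100011, weight = 3.
  m = 011 → c = 1001110, weight = 4.
  m = 111 → c = 1000100, weight = 2.
Tally weights:
  weight 0: 1 codewords.
  weight 2: 2 codewords.
  weight 3: 2 codewords.
  weight 4: 1 codewords.
  weight 5: 2 codewords.
Minimum distance d = smallest w > 0 with A_w > 0 = 2.
Sanity: Σ A_w = 8 = 2^3 = 8 ✓.


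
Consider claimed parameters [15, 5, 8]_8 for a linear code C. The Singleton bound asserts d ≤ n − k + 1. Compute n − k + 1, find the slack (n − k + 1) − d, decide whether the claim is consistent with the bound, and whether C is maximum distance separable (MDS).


Singleton RHS = n − k + 1 = 11, slack = 3, bound satisfied, not MDS.

Singleton bound: d ≤ n − k + 1.
Here n = 15, k = 5, so n − k + 1 = 11.
Given d = 8, check d ≤ 11: YES.
Slack = (n − k + 1) − d = 3.
The code is NOT MDS (slack = 3 > 0).
Description: the claimed parameters are [15, 5, 8]_8; such a code would be non-MDS.


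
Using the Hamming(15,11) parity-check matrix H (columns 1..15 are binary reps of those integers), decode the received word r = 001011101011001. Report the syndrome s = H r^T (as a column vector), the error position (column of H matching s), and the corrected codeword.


s = (0, 1, 1, 0)^T, error position = 6, corrected codeword c = 001010101011001

Compute s = H r^T mod 2 one row at a time:
  s_1 = 0 + 1 + 0 + 1 + 1 + 0 + 0 + 1 = 4 ≡ 0 (mod 2).
  s_2 = 0 + 1 + 1 + 1 + 1 + 0 + 0 + 1 = 5 ≡ 1 (mod 2).
  s_3 = 0 + 1 + 1 + 1 + 0 + 1 + 0 + 1 = 5 ≡ 1 (mod 2).
  s_4 = 0 + 1 + 1 + 1 + 1 + 1 + 0 + 1 = 6 ≡ 0 (mod 2).
s = (0, 1, 1, 0)^T — this equals column 6 of H (binary 0110), so error is at position 6.
Correct: flip bit 6 of r = 001011101011001 to get c = 001010101011001.


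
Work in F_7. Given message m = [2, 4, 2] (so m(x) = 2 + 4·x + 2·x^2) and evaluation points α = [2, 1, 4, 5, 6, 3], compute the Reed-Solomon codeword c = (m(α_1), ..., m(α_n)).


c = [4, 1, 1, 2, 0, 4]

Message polynomial: m(x) = 2 + 4·x + 2·x^2 (mod 7).
For each evaluation point α_i, compute m(α_i) mod 7:
  α_1 = 2: Horner steps 2 → 1 → 4, so m(2) = 4.
  α_2 = 1: Horner steps 2 → 6 → 1, so m(1) = 1.
  α_3 = 4: Horner steps 2 → 5 → 1, so m(4) = 1.
  α_4 = 5: Horner steps 2 → 0 → 2, so m(5) = 2.
  α_5 = 6: Horner steps 2 → 2 → 0, so m(6) = 0.
  α_6 = 3: Horner steps 2 → 3 → 4, so m(3) = 4.
Codeword c = [4, 1, 1, 2, 0, 4] ∈ F_7^6.


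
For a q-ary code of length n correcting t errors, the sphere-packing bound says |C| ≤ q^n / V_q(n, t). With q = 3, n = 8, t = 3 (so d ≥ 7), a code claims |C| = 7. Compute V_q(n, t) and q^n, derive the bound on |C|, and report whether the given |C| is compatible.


V_q(n, t) = 577, q^n = 6561, Hamming bound = 11, |C| = 7 ≤ bound (satisfied).

Step 1: Compute V_q(n, t) = Σ_{j=0}^3 C(n, j) (q−1)^j.
  j = 0: C(8,0)·(2)^0 = 1·1 = 1.
  j = 1: C(8,1)·(2)^1 = 8·2 = 16.
  j = 2: C(8,2)·(2)^2 = 28·4 = 112.
  j = 3: C(8,3)·(2)^3 = 56·8 = 448.
  V_q(n, t) = 1 + 16 + 112 + 448 = 577.
Step 2: q^n = 3^8 = 6561.
Step 3: Hamming bound ⌊q^n / V_q(n,t)⌋ = ⌊6561/577⌋ = 11.
Step 4: Compare |C| = 7 to 11: satisfied.
The claimed |C| lies below the Hamming bound.


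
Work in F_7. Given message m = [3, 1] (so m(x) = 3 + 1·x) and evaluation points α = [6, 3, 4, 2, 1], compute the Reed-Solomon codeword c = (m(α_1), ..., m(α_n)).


c = [2, 6, 0, 5, 4]

Message polynomial: m(x) = 3 + 1·x (mod 7).
For each evaluation point α_i, compute m(α_i) mod 7:
  α_1 = 6: Horner steps 1 → 2, so m(6) = 2.
  α_2 = 3: Horner steps 1 → 6, so m(3) = 6.
  α_3 = 4: Horner steps 1 → 0, so m(4) = 0.
  α_4 = 2: Horner steps 1 → 5, so m(2) = 5.
  α_5 = 1: Horner steps 1 → 4, so m(1) = 4.
Codeword c = [2, 6, 0, 5, 4] ∈ F_7^5.


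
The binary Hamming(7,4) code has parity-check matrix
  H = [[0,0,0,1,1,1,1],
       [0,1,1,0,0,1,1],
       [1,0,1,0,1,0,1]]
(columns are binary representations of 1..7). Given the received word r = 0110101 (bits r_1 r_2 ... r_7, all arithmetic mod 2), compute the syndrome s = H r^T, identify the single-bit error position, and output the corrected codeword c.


s = (0, 1, 1)^T, error position = 3, corrected codeword c = 0100101

Compute s = H r^T mod 2 one row at a time:
  s_1 = 0 + 1 + 0 + 1 = 2 ≡ 0 (mod 2).
  s_2 = 1 + 1 + 0 + 1 = 3 ≡ 1 (mod 2).
  s_3 = 0 + 1 + 1 + 1 = 3 ≡ 1 (mod 2).
s = (0, 1, 1)^T — this equals column 3 of H (binary 011), so error is at position 3.
Correct: flip bit 3 of r = 0110101 to get c = 0100101.


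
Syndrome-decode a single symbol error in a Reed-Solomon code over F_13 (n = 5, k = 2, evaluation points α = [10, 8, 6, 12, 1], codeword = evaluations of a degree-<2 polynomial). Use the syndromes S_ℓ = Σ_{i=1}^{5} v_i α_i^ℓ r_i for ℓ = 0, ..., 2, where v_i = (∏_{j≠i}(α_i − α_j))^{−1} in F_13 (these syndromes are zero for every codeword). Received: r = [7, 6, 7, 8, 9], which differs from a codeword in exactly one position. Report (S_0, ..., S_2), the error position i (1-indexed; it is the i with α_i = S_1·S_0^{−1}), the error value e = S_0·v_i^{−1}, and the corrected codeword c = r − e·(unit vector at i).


S = (4, 11, 1), error at position 3, error magnitude e = 2, c = [7, 6, 5, 8, 9].

Step 1: column multipliers v_i = (∏_{j≠i}(α_i − α_j))^{−1} mod 13.
  i = 1 (α = 10): (10−8)(10−6)(10−12)(10−1) = 2·4·(−2)·9 = −144 ≡ 12, so v_1 = 12^{−1} = 12 (mod 13).
  i = 2 (α = 8): (8−10)(8−6)(8−12)(8−1) = (−2)·2·(−4)·7 = 112 ≡ 8, so v_2 = 8^{−1} = 5 (mod 13).
  i = 3 (α = 6): (6−10)(6−8)(6−12)(6−1) = (−4)·(−2)·(−6)·5 = −240 ≡ 7, so v_3 = 7^{−1} = 2 (mod 13).
  i = 4 (α = 12): (12−10)(12−8)(12−6)(12−1) = 2·4·6·11 = 528 ≡ 8, so v_4 = 8^{−1} = 5 (mod 13).
  i = 5 (α = 1): (1−10)(1−8)(1−6)(1−12) = (−9)·(−7)·(−5)·(−11) = 3465 ≡ 7, so v_5 = 7^{−1} = 2 (mod 13).
  v = [12, 5, 2, 5, 2].
Step 2: syndromes of r = [7, 6, 7, 8, 9] (all sums mod 13).
  S_0 = Σ v_i r_i = 12·7 + 5·6 + 2·7 + 5·8 + 2·9 = 186 ≡ 4.
  S_1 = Σ v_i α_i r_i = 12·10·7 + 5·8·6 + 2·6·7 + 5·12·8 + 2·1·9 = 1662 ≡ 11.
  α_i^2 mod 13 = [9, 12, 10, 1, 1].
  S_2 = Σ v_i α_i^2 r_i = 12·9·7 + 5·12·6 + 2·10·7 + 5·1·8 + 2·1·9 = 1314 ≡ 1.
  S = (4, 11, 1) ≠ 0, so r is not a codeword (an error is present).
Step 3: locate the error. For a single error e at position i, S_ℓ = v_i·e·α_i^ℓ, so α_err = S_1/S_0.
  S_0^{−1} = 4^{−1} = 10 (mod 13), so α_err = 11·10 = 110 ≡ 6 = α_3. Error position i = 3.
  Consistency check: S_2/S_1 = 1·6 = 6 ≡ 6 = α_err ✓ (single-error assumption holds).
Step 4: error magnitude e = S_0/v_3 = S_0·∏_{j≠3}(α_3 − α_j) = 4·7 = 28 ≡ 2 (mod 13).
Step 5: correct position 3: c_3 = r_3 − e = 7 − 2 ≡ 5 (mod 13). Hence c = [7, 6, 5, 8, 9].
  Check: interpolating c through the α_i gives m(x) = 2 + 7·x (degree < 2) with m(α_i) = c_i for every i, so c is indeed a codeword.


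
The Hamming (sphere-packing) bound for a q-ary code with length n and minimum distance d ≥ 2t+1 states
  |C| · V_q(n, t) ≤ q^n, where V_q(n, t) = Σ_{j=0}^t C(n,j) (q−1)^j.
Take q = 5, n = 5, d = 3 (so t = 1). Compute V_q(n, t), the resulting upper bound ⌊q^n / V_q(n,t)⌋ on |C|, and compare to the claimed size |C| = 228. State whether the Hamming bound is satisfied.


V_q(n, t) = 21, q^n = 3125, Hamming bound = 148, |C| = 228 > bound (violated).

Step 1: Compute V_q(n, t) = Σ_{j=0}^1 C(n, j) (q−1)^j.
  j = 0: C(5,0)·(4)^0 = 1·1 = 1.
  j = 1: C(5,1)·(4)^1 = 5·4 = 20.
  V_q(n, t) = 1 + 20 = 21.
Step 2: q^n = 5^5 = 3125.
Step 3: Hamming bound ⌊q^n / V_q(n,t)⌋ = ⌊3125/21⌋ = 148.
Step 4: Compare |C| = 228 to 148: violated.
The claimed |C| lies above the Hamming bound, so no 5-ary code of length 5 with d ≥ 3 can have 228 codewords.


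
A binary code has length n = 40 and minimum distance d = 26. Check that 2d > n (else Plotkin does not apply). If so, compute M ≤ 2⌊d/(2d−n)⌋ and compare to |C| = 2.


Plotkin bound M ≤ 4; given |C| = 2 ≤ bound (satisfied).

Check applicability: 2d = 52, n = 40.
2d − n = 12 > 0, so Plotkin applies.
Compute d/(2d−n) = 26/12 ≈ 2.1667.
⌊d/(2d−n)⌋ = 2.
Plotkin bound: M ≤ 2·2 = 4.
Given |C| = 2, check: satisfied.
This |C| is below the Plotkin bound.


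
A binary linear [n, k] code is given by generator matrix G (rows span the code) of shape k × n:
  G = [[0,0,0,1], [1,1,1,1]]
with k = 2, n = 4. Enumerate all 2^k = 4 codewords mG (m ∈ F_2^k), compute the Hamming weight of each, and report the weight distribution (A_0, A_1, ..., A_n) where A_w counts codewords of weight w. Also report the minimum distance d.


Weight distribution: A_0 = 1, A_1 = 1, A_3 = 1, A_4 = 1. Minimum distance d = 1.

Enumerate all 2^2 = 4 messages m ∈ F_2^2.
For each, compute codeword c = mG in F_2^4, then tally its weight.
  m = 00 → c = 0000, weight = 0.
  m = 10 → c = 0001, weight = 1.
  m = 01 → c = 1111, weight = 4.
  m = 11 → c = 1110, weight = 3.
Tally weights:
  weight 0: 1 codewords.
  weight 1: 1 codewords.
  weight 3: 1 codewords.
  weight 4: 1 codewords.
Minimum distance d = smallest w > 0 with A_w > 0 = 1.
Sanity: Σ A_w = 4 = 2^2 = 4 ✓.


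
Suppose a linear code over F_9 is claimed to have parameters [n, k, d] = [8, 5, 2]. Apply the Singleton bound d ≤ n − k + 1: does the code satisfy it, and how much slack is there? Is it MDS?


Singleton RHS = n − k + 1 = 4, slack = 2, bound satisfied, not MDS.

Singleton bound: d ≤ n − k + 1.
Here n = 8, k = 5, so n − k + 1 = 4.
Given d = 2, check d ≤ 4: YES.
Slack = (n − k + 1) − d = 2.
The code is NOT MDS (slack = 2 > 0).
Description: the claimed parameters are [8, 5, 2]_9; such a code would be non-MDS.


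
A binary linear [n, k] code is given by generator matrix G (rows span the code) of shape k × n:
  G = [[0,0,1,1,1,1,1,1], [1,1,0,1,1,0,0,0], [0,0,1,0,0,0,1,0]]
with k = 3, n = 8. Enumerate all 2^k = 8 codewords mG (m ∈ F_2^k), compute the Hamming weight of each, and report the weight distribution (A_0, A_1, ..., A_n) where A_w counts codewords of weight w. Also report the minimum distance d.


Weight distribution: A_0 = 1, A_2 = 1, A_4 = 3, A_6 = 3. Minimum distance d = 2.

Enumerate all 2^3 = 8 messages m ∈ F_2^3.
For each, compute codeword c = mG in F_2^8, then tally its weight.
  m = 000 → c = 00000000, weight = 0.
  m = 100 → c = 00111111, weight = 6.
  m = 010 → c = 11011000, weight = 4.
  m = 110 → c = 11100111, weight = 6.
  m = 001 → c = 00100010, weight = 2.
  m = 101 → c = 00011101, weight = 4.
  m = 011 → c = 11111010, weight = 6.
  m = 111 → c = 11000101, weight = 4.
Tally weights:
  weight 0: 1 codewords.
  weight 2: 1 codewords.
  weight 4: 3 codewords.
  weight 6: 3 codewords.
Minimum distance d = smallest w > 0 with A_w > 0 = 2.
Sanity: Σ A_w = 8 = 2^3 = 8 ✓.


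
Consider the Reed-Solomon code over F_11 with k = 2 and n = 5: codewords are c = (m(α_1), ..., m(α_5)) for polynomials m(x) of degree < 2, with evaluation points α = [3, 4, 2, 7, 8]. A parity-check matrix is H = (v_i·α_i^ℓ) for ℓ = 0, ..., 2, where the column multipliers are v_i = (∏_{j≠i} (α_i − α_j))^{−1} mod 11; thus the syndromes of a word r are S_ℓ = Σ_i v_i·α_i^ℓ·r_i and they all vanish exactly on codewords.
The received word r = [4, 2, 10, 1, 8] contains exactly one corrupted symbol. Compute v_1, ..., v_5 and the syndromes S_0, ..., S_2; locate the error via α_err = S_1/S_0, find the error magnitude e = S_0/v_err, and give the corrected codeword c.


S = (10, 8, 2), error at position 1, error magnitude e = 9, c = [6, 2, 10, 1, 8].

Step 1: column multipliers v_i = (∏_{j≠i}(α_i − α_j))^{−1} mod 11.
  i = 1 (α = 3): (3−4)(3−2)(3−7)(3−8) = (−1)·1·(−4)·(−5) = −20 ≡ 2, so v_1 = 2^{−1} = 6 (mod 11).
  i = 2 (α = 4): (4−3)(4−2)(4−7)(4−8) = 1·2·(−3)·(−4) = 24 ≡ 2, so v_2 = 2^{−1} = 6 (mod 11).
  i = 3 (α = 2): (2−3)(2−4)(2−7)(2−8) = (−1)·(−2)·(−5)·(−6) = 60 ≡ 5, so v_3 = 5^{−1} = 9 (mod 11).
  i = 4 (α = 7): (7−3)(7−4)(7−2)(7−8) = 4·3·5·(−1) = −60 ≡ 6, so v_4 = 6^{−1} = 2 (mod 11).
  i = 5 (α = 8): (8−3)(8−4)(8−2)(8−7) = 5·4·6·1 = 120 ≡ 10, so v_5 = 10^{−1} = 10 (mod 11).
  v = [6, 6, 9, 2, 10].
Step 2: syndromes of r = [4, 2, 10, 1, 8] (all sums mod 11).
  S_0 = Σ v_i r_i = 6·4 + 6·2 + 9·10 + 2·1 + 10·8 = 208 ≡ 10.
  S_1 = Σ v_i α_i r_i = 6·3·4 + 6·4·2 + 9·2·10 + 2·7·1 + 10·8·8 = 954 ≡ 8.
  α_i^2 mod 11 = [9, 5, 4, 5, 9].
  S_2 = Σ v_i α_i^2 r_i = 6·9·4 + 6·5·2 + 9·4·10 + 2·5·1 + 10·9·8 = 1366 ≡ 2.
  S = (10, 8, 2) ≠ 0, so r is not a codeword (an error is present).
Step 3: locate the error. For a single error e at position i, S_ℓ = v_i·e·α_i^ℓ, so α_err = S_1/S_0.
  S_0^{−1} = 10^{−1} = 10 (mod 11), so α_err = 8·10 = 80 ≡ 3 = α_1. Error position i = 1.
  Consistency check: S_2/S_1 = 2·7 = 14 ≡ 3 = α_err ✓ (single-error assumption holds).
Step 4: error magnitude e = S_0/v_1 = S_0·∏_{j≠1}(α_1 − α_j) = 10·2 = 20 ≡ 9 (mod 11).
Step 5: correct position 1: c_1 = r_1 − e = 4 − 9 ≡ 6 (mod 11). Hence c = [6, 2, 10, 1, 8].
  Check: interpolating c through the α_i gives m(x) = 7 + 7·x (degree < 2) with m(α_i) = c_i for every i, so c is indeed a codeword.


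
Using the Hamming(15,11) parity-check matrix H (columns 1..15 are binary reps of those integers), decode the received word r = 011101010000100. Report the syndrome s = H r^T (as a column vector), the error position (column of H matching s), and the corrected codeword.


s = (0, 1, 1, 0)^T, error position = 6, corrected codeword c = 011100010000100

Compute s = H r^T mod 2 one row at a time:
  s_1 = 1 + 0 + 0 + 0 + 0 + 1 + 0 + 0 = 2 ≡ 0 (mod 2).
  s_2 = 1 + 0 + 1 + 0 + 0 + 1 + 0 + 0 = 3 ≡ 1 (mod 2).
  s_3 = 1 + 1 + 1 + 0 + 0 + 0 + 0 + 0 = 3 ≡ 1 (mod 2).
  s_4 = 0 + 1 + 0 + 0 + 0 + 0 + 1 + 0 = 2 ≡ 0 (mod 2).
s = (0, 1, 1, 0)^T — this equals column 6 of H (binary 0110), so error is at position 6.
Correct: flip bit 6 of r = 011101010000100 to get c = 011100010000100.


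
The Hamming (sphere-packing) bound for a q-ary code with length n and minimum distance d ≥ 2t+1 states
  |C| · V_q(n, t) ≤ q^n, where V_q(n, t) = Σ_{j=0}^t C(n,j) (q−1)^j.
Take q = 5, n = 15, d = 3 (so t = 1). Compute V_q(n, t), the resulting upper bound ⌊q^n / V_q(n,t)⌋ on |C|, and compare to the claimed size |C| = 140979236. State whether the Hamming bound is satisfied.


V_q(n, t) = 61, q^n = 30517578125, Hamming bound = 500288165, |C| = 140979236 ≤ bound (satisfied).

Step 1: Compute V_q(n, t) = Σ_{j=0}^1 C(n, j) (q−1)^j.
  j = 0: C(15,0)·(4)^0 = 1·1 = 1.
  j = 1: C(15,1)·(4)^1 = 15·4 = 60.
  V_q(n, t) = 1 + 60 = 61.
Step 2: q^n = 5^15 = 30517578125.
Step 3: Hamming bound ⌊q^n / V_q(n,t)⌋ = ⌊30517578125/61⌋ = 500288165.
Step 4: Compare |C| = 140979236 to 500288165: satisfied.
The claimed |C| lies below the Hamming bound.


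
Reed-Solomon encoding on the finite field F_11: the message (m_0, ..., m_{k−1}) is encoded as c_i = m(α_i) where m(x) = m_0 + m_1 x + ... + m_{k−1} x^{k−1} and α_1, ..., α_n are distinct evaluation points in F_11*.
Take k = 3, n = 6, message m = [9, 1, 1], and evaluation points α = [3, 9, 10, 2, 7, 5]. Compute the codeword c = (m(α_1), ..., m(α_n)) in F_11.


c = [10, 0, 9, 4, 10, 6]

Message polynomial: m(x) = 9 + 1·x + 1·x^2 (mod 11).
For each evaluation point α_i, compute m(α_i) mod 11:
  α_1 = 3: Horner steps 1 → 4 → 10, so m(3) = 10.
  α_2 = 9: Horner steps 1 → 10 → 0, so m(9) = 0.
  α_3 = 10: Horner steps 1 → 0 → 9, so m(10) = 9.
  α_4 = 2: Horner steps 1 → 3 → 4, so m(2) = 4.
  α_5 = 7: Horner steps 1 → 8 → 10, so m(7) = 10.
  α_6 = 5: Horner steps 1 → 6 → 6, so m(5) = 6.
Codeword c = [10, 0, 9, 4, 10, 6] ∈ F_11^6.


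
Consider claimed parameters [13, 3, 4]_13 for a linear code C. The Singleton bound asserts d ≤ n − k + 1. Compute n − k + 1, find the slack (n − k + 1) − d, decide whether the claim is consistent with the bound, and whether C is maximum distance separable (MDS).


Singleton RHS = n − k + 1 = 11, slack = 7, bound satisfied, not MDS.

Singleton bound: d ≤ n − k + 1.
Here n = 13, k = 3, so n − k + 1 = 11.
Given d = 4, check d ≤ 11: YES.
Slack = (n − k + 1) − d = 7.
The code is NOT MDS (slack = 7 > 0).
Description: the claimed parameters are [13, 3, 4]_13; such a code would be non-MDS.


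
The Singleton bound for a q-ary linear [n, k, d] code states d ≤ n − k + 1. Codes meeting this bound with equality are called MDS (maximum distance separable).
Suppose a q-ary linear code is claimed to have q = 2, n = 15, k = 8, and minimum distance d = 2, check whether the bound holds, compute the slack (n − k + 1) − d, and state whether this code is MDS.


Singleton RHS = n − k + 1 = 8, slack = 6, bound satisfied, not MDS.

Singleton bound: d ≤ n − k + 1.
Here n = 15, k = 8, so n − k + 1 = 8.
Given d = 2, check d ≤ 8: YES.
Slack = (n − k + 1) − d = 6.
The code is NOT MDS (slack = 6 > 0).
Description: the claimed parameters are [15, 8, 2]_2; such a code would be non-MDS.


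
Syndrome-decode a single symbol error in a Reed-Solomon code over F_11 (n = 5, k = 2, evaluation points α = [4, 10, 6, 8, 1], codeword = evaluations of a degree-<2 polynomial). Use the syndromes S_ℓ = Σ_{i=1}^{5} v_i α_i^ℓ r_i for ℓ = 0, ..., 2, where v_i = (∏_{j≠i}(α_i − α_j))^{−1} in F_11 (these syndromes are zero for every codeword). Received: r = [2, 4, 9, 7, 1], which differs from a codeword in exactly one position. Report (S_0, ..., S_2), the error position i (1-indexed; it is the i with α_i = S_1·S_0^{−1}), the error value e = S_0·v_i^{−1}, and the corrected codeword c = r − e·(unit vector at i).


S = (7, 9, 10), error at position 3, error magnitude e = 10, c = [2, 4, 10, 7, 1].

Step 1: column multipliers v_i = (∏_{j≠i}(α_i − α_j))^{−1} mod 11.
  i = 1 (α = 4): (4−10)(4−6)(4−8)(4−1) = (−6)·(−2)·(−4)·3 = −144 ≡ 10, so v_1 = 10^{−1} = 10 (mod 11).
  i = 2 (α = 10): (10−4)(10−6)(10−8)(10−1) = 6·4·2·9 = 432 ≡ 3, so v_2 = 3^{−1} = 4 (mod 11).
  i = 3 (α = 6): (6−4)(6−10)(6−8)(6−1) = 2·(−4)·(−2)·5 = 80 ≡ 3, so v_3 = 3^{−1} = 4 (mod 11).
  i = 4 (α = 8): (8−4)(8−10)(8−6)(8−1) = 4·(−2)·2·7 = −112 ≡ 9, so v_4 = 9^{−1} = 5 (mod 11).
  i = 5 (α = 1): (1−4)(1−10)(1−6)(1−8) = (−3)·(−9)·(−5)·(−7) = 945 ≡ 10, so v_5 = 10^{−1} = 10 (mod 11).
  v = [10, 4, 4, 5, 10].
Step 2: syndromes of r = [2, 4, 9, 7, 1] (all sums mod 11).
  S_0 = Σ v_i r_i = 10·2 + 4·4 + 4·9 + 5·7 + 10·1 = 117 ≡ 7.
  S_1 = Σ v_i α_i r_i = 10·4·2 + 4·10·4 + 4·6·9 + 5·8·7 + 10·1·1 = 746 ≡ 9.
  α_i^2 mod 11 = [5, 1, 3, 9, 1].
  S_2 = Σ v_i α_i^2 r_i = 10·5·2 + 4·1·4 + 4·3·9 + 5·9·7 + 10·1·1 = 549 ≡ 10.
  S = (7, 9, 10) ≠ 0, so r is not a codeword (an error is present).
Step 3: locate the error. For a single error e at position i, S_ℓ = v_i·e·α_i^ℓ, so α_err = S_1/S_0.
  S_0^{−1} = 7^{−1} = 8 (mod 11), so α_err = 9·8 = 72 ≡ 6 = α_3. Error position i = 3.
  Consistency check: S_2/S_1 = 10·5 = 50 ≡ 6 = α_err ✓ (single-error assumption holds).
Step 4: error magnitude e = S_0/v_3 = S_0·∏_{j≠3}(α_3 − α_j) = 7·3 = 21 ≡ 10 (mod 11).
Step 5: correct position 3: c_3 = r_3 − e = 9 − 10 ≡ 10 (mod 11). Hence c = [2, 4, 10, 7, 1].
  Check: interpolating c through the α_i gives m(x) = 8 + 4·x (degree < 2) with m(α_i) = c_i for every i, so c is indeed a codeword.


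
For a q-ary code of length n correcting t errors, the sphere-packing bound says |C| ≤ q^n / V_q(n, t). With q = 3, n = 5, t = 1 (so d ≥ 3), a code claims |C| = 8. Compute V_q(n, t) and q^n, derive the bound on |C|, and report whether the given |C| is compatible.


V_q(n, t) = 11, q^n = 243, Hamming bound = 22, |C| = 8 ≤ bound (satisfied).

Step 1: Compute V_q(n, t) = Σ_{j=0}^1 C(n, j) (q−1)^j.
  j = 0: C(5,0)·(2)^0 = 1·1 = 1.
  j = 1: C(5,1)·(2)^1 = 5·2 = 10.
  V_q(n, t) = 1 + 10 = 11.
Step 2: q^n = 3^5 = 243.
Step 3: Hamming bound ⌊q^n / V_q(n,t)⌋ = ⌊243/11⌋ = 22.
Step 4: Compare |C| = 8 to 22: satisfied.
The claimed |C| lies below the Hamming bound.


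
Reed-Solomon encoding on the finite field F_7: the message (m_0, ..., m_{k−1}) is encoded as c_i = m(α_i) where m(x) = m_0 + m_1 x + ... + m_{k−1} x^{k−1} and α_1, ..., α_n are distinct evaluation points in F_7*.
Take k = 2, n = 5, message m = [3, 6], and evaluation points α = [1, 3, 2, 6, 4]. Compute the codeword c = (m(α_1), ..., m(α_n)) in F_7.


c = [2, 0, 1, 4, 6]

Message polynomial: m(x) = 3 + 6·x (mod 7).
For each evaluation point α_i, compute m(α_i) mod 7:
  α_1 = 1: Horner steps 6 → 2, so m(1) = 2.
  α_2 = 3: Horner steps 6 → 0, so m(3) = 0.
  α_3 = 2: Horner steps 6 → 1, so m(2) = 1.
  α_4 = 6: Horner steps 6 → 4, so m(6) = 4.
  α_5 = 4: Horner steps 6 → 6, so m(4) = 6.
Codeword c = [2, 0, 1, 4, 6] ∈ F_7^5.


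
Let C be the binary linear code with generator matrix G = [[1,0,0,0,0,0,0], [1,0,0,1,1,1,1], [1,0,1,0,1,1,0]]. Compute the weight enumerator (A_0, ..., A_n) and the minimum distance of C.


Weight distribution: A_0 = 1, A_1 = 1, A_3 = 2, A_4 = 3, A_5 = 1. Minimum distance d = 1.

Enumerate all 2^3 = 8 messages m ∈ F_2^3.
For each, compute codeword c = mG in F_2^7, then tally its weight.
  m = 000 → c = 0000000, weight = 0.
  m = 100 → c = 1000000, weight = 1.
  m = 010 → c = 1001111, weight = 5.
  m = 110 → c = 0001111, weight = 4.
  m = 001 → c = 1010110, weight = 4.
  m = 101 → c = 0010110, weight = 3.
  m = 011 → c = 0011001, weight = 3.
  m = 111 → c = 1011001, weight = 4.
Tally weights:
  weight 0: 1 codewords.
  weight 1: 1 codewords.
  weight 3: 2 codewords.
  weight 4: 3 codewords.
  weight 5: 1 codewords.
Minimum distance d = smallest w > 0 with A_w > 0 = 1.
Sanity: Σ A_w = 8 = 2^3 = 8 ✓.


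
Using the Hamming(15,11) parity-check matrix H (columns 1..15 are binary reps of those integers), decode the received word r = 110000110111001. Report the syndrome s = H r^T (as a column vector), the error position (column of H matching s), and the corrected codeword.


s = (1, 1, 1, 0)^T, error position = 14, corrected codeword c = 110000110111011

Compute s = H r^T mod 2 one row at a time:
  s_1 = 1 + 0 + 1 + 1 + 1 + 0 + 0 + 1 = 5 ≡ 1 (mod 2).
  s_2 = 0 + 0 + 0 + 1 + 1 + 0 + 0 + 1 = 3 ≡ 1 (mod 2).
  s_3 = 1 + 0 + 0 + 1 + 1 + 1 + 0 + 1 = 5 ≡ 1 (mod 2).
  s_4 = 1 + 0 + 0 + 1 + 0 + 1 + 0 + 1 = 4 ≡ 0 (mod 2).
s = (1, 1, 1, 0)^T — this equals column 14 of H (binary 1110), so error is at position 14.
Correct: flip bit 14 of r = 110000110111001 to get c = 110000110111011.


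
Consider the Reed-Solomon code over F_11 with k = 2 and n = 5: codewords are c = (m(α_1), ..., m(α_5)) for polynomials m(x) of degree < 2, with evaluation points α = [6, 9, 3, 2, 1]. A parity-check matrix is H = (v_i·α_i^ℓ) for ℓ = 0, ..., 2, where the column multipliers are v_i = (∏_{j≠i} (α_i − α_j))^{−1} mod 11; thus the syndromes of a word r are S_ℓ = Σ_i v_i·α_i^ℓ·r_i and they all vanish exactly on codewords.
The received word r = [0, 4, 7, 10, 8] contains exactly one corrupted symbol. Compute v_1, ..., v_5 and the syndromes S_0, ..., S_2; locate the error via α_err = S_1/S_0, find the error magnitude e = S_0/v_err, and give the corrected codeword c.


S = (6, 1, 2), error at position 4, error magnitude e = 8, c = [0, 4, 7, 2, 8].

Step 1: column multipliers v_i = (∏_{j≠i}(α_i − α_j))^{−1} mod 11.
  i = 1 (α = 6): (6−9)(6−3)(6−2)(6−1) = (−3)·3·4·5 = −180 ≡ 7, so v_1 = 7^{−1} = 8 (mod 11).
  i = 2 (α = 9): (9−6)(9−3)(9−2)(9−1) = 3·6·7·8 = 1008 ≡ 7, so v_2 = 7^{−1} = 8 (mod 11).
  i = 3 (α = 3): (3−6)(3−9)(3−2)(3−1) = (−3)·(−6)·1·2 = 36 ≡ 3, so v_3 = 3^{−1} = 4 (mod 11).
  i = 4 (α = 2): (2−6)(2−9)(2−3)(2−1) = (−4)·(−7)·(−1)·1 = −28 ≡ 5, so v_4 = 5^{−1} = 9 (mod 11).
  i = 5 (α = 1): (1−6)(1−9)(1−3)(1−2) = (−5)·(−8)·(−2)·(−1) = 80 ≡ 3, so v_5 = 3^{−1} = 4 (mod 11).
  v = [8, 8, 4, 9, 4].
Step 2: syndromes of r = [0, 4, 7, 10, 8] (all sums mod 11).
  S_0 = Σ v_i r_i = 8·0 + 8·4 + 4·7 + 9·10 + 4·8 = 182 ≡ 6.
  S_1 = Σ v_i α_i r_i = 8·6·0 + 8·9·4 + 4·3·7 + 9·2·10 + 4·1·8 = 584 ≡ 1.
  α_i^2 mod 11 = [3, 4, 9, 4, 1].
  S_2 = Σ v_i α_i^2 r_i = 8·3·0 + 8·4·4 + 4·9·7 + 9·4·10 + 4·1·8 = 772 ≡ 2.
  S = (6, 1, 2) ≠ 0, so r is not a codeword (an error is present).
Step 3: locate the error. For a single error e at position i, S_ℓ = v_i·e·α_i^ℓ, so α_err = S_1/S_0.
  S_0^{−1} = 6^{−1} = 2 (mod 11), so α_err = 1·2 = 2 ≡ 2 = α_4. Error position i = 4.
  Consistency check: S_2/S_1 = 2·1 = 2 ≡ 2 = α_err ✓ (single-error assumption holds).
Step 4: error magnitude e = S_0/v_4 = S_0·∏_{j≠4}(α_4 − α_j) = 6·5 = 30 ≡ 8 (mod 11).
Step 5: correct position 4: c_4 = r_4 − e = 10 − 8 ≡ 2 (mod 11). Hence c = [0, 4, 7, 2, 8].
  Check: interpolating c through the α_i gives m(x) = 3 + 5·x (degree < 2) with m(α_i) = c_i for every i, so c is indeed a codeword.


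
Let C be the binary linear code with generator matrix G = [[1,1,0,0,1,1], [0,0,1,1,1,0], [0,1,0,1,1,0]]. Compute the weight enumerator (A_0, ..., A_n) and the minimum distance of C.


Weight distribution: A_0 = 1, A_2 = 1, A_3 = 3, A_4 = 2, A_5 = 1. Minimum distance d = 2.

Enumerate all 2^3 = 8 messages m ∈ F_2^3.
For each, compute codeword c = mG in F_2^6, then tally its weight.
  m = 000 → c = 000000, weight = 0.
  m = 100 → c = 110011, weight = 4.
  m = 010 → c = 001110, weight = 3.
  m = 110 → c = 111101, weight = 5.
  m = 001 → c = 010110, weight = 3.
  m = 101 → c = 100101, weight = 3.
  m = 011 → c = 011000, weight = 2.
  m = 111 → c = 101011, weight = 4.
Tally weights:
  weight 0: 1 codewords.
  weight 2: 1 codewords.
  weight 3: 3 codewords.
  weight 4: 2 codewords.
  weight 5: 1 codewords.
Minimum distance d = smallest w > 0 with A_w > 0 = 2.
Sanity: Σ A_w = 8 = 2^3 = 8 ✓.
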